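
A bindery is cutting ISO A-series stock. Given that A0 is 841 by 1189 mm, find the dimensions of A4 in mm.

210 × 297 mm

A1: ⌊1189/2⌋ × 841 = 594 × 841 mm
A2: ⌊841/2⌋ × 594 = 420 × 594 mm
A3: ⌊594/2⌋ × 420 = 297 × 420 mm
A4: ⌊420/2⌋ × 297 = 210 × 297 mm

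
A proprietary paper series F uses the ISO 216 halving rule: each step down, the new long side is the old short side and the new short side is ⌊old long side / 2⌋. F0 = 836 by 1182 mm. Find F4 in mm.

209 × 295 mm

F1: ⌊1182/2⌋ × 836 = 591 × 836 mm
F2: ⌊836/2⌋ × 591 = 418 × 591 mm
F3: ⌊591/2⌋ × 418 = 295 × 418 mm
F4: ⌊418/2⌋ × 295 = 209 × 295 mm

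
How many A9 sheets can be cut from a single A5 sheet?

16

Each ISO step halves the sheet: 1 × A5 → 2 × A6 → 4 × A7 → 8 × A8 → …
From A5 to A9 is 4 halving steps: 2^4 = 16.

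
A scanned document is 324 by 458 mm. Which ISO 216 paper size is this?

C3 (324 × 458 mm)

Aspect ratio 458/324 ≈ 1.414 — close to the ISO √2 ≈ 1.414.
In the C-series (envelope sizes, between A and B): C3 = 324 × 458 mm.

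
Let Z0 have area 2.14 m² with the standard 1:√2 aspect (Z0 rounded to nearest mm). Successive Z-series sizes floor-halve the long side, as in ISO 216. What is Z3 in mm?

Let Z0's short side be w mm. w · w√2 = 2.14 m² = 2,140,000 mm², so w ≈ 1230.1 mm and w√2 ≈ 1739.7 mm → Z0 = 1230 × 1740 mm.
Z1: ⌊1740/2⌋ × 1230 = 870 × 1230 mm
Z2: ⌊1230/2⌋ × 870 = 615 × 870 mm
Z3: ⌊870/2⌋ × 615 = 435 × 615 mm

435 × 615 mm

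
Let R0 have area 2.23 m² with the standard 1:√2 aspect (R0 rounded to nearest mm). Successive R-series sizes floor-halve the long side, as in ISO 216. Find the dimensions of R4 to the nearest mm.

Let R0's short side be w mm. w · w√2 = 2.23 m² = 2,230,000 mm², so w ≈ 1255.7 mm and w√2 ≈ 1775.9 mm → R0 = 1256 × 1776 mm.
R1: ⌊1776/2⌋ × 1256 = 888 × 1256 mm
R2: ⌊1256/2⌋ × 888 = 628 × 888 mm
R3: ⌊888/2⌋ × 628 = 444 × 628 mm
R4: ⌊628/2⌋ × 444 = 314 × 444 mm

314 × 444 mm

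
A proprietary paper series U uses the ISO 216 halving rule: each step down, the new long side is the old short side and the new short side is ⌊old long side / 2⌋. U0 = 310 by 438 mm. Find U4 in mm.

U1: ⌊438/2⌋ × 310 = 219 × 310 mm
U2: ⌊310/2⌋ × 219 = 155 × 219 mm
U3: ⌊219/2⌋ × 155 = 109 × 155 mm
U4: ⌊155/2⌋ × 109 = 77 × 109 mm

77 × 109 mm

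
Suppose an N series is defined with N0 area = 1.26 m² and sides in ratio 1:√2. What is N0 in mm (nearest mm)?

Let the short side be w mm. Then w · w√2 = 1.26 m² = 1,260,000 mm².
w² = 1,260,000/√2, so w ≈ 943.9 mm; long side = w√2 ≈ 1334.9 mm.

944 × 1335 mm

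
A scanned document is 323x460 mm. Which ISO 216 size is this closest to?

C3 (324 × 458 mm)

Aspect ratio 460/323 ≈ 1.424 — close to the ISO √2 ≈ 1.414.
In the C-series (envelope sizes, between A and B): C3 = 324 × 458 mm.
Off by 3 mm total — nearest standard size.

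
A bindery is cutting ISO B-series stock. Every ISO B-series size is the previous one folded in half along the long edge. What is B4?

250 × 353 mm

B0 = 1000 × 1414 mm (B0 has a 1000 mm short side, aspect 1:√2).
B1: ⌊1414/2⌋ × 1000 = 707 × 1000 mm
B2: ⌊1000/2⌋ × 707 = 500 × 707 mm
B3: ⌊707/2⌋ × 500 = 353 × 500 mm
B4: ⌊500/2⌋ × 353 = 250 × 353 mm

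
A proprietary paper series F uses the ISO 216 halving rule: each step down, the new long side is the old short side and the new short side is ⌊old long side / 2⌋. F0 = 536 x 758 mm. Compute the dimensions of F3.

F1: ⌊758/2⌋ × 536 = 379 × 536 mm
F2: ⌊536/2⌋ × 379 = 268 × 379 mm
F3: ⌊379/2⌋ × 268 = 189 × 268 mm

189 × 268 mm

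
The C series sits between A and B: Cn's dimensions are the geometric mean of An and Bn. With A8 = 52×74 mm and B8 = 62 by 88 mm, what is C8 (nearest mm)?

57 × 81 mm

Short side: √(52 · 62) = √3224 ≈ 56.8 → 57 mm
Long side: √(74 · 88) = √6512 ≈ 80.7 → 81 mm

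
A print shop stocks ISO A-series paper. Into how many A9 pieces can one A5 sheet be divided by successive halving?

16

Each ISO step halves the sheet: 1 × A5 → 2 × A6 → 4 × A7 → 8 × A8 → …
From A5 to A9 is 4 halving steps: 2^4 = 16.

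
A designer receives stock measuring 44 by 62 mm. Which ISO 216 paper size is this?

B9 (44 × 62 mm)

Aspect ratio 62/44 ≈ 1.409 — close to the ISO √2 ≈ 1.414.
In the B-series (B0 = 1000 × 1414 mm): B9 = 44 × 62 mm.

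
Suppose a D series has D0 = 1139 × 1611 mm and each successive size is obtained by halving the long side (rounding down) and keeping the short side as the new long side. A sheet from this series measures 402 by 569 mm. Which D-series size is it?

D3

D0: 1139 × 1611 mm
D1: 805 × 1139 mm
D2: 569 × 805 mm
D3: 402 × 569 mm
D4: 284 × 402 mm
→ matches D3.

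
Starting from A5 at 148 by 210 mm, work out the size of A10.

A6: ⌊210/2⌋ × 148 = 105 × 148 mm
A7: ⌊148/2⌋ × 105 = 74 × 105 mm
A8: ⌊105/2⌋ × 74 = 52 × 74 mm
A9: ⌊74/2⌋ × 52 = 37 × 52 mm
A10: ⌊52/2⌋ × 37 = 26 × 37 mm

26 × 37 mm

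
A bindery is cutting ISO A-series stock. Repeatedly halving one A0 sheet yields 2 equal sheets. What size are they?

2 = 2^1, so 1 halving step.
A0 → A1 → … → A1 after 1 step.

A1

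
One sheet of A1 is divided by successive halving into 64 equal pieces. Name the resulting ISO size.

64 = 2^6, so 6 halving steps.
A1 → A2 → … → A7 after 6 steps.

A7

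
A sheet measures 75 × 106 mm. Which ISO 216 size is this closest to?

Aspect ratio 106/75 ≈ 1.413 — close to the ISO √2 ≈ 1.414.
In the A-series (A0 area = 1 m²): A7 = 74 × 105 mm.
Off by 2 mm total — nearest standard size.

A7 (74 × 105 mm)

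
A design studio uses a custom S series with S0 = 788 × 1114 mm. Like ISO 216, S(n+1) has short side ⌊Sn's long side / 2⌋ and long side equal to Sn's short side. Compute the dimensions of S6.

S1 = 557 × 788 mm (from S0 by 1 halving).
S2: ⌊788/2⌋ × 557 = 394 × 557 mm
S3: ⌊557/2⌋ × 394 = 278 × 394 mm
S4: ⌊394/2⌋ × 278 = 197 × 278 mm
S5: ⌊278/2⌋ × 197 = 139 × 197 mm
S6: ⌊197/2⌋ × 139 = 98 × 139 mm

98 × 139 mm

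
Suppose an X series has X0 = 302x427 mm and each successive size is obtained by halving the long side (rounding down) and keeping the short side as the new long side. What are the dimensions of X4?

75 × 106 mm

X1: ⌊427/2⌋ × 302 = 213 × 302 mm
X2: ⌊302/2⌋ × 213 = 151 × 213 mm
X3: ⌊213/2⌋ × 151 = 106 × 151 mm
X4: ⌊151/2⌋ × 106 = 75 × 106 mm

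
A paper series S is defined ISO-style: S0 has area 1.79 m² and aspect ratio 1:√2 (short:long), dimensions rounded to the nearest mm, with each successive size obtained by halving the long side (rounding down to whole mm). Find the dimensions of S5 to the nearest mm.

198 × 281 mm

Let S0's short side be w mm. w · w√2 = 1.79 m² = 1,790,000 mm², so w ≈ 1125.0 mm and w√2 ≈ 1591.1 mm → S0 = 1125 × 1591 mm.
S1: ⌊1591/2⌋ × 1125 = 795 × 1125 mm
S2: ⌊1125/2⌋ × 795 = 562 × 795 mm
S3: ⌊795/2⌋ × 562 = 397 × 562 mm
S4: ⌊562/2⌋ × 397 = 281 × 397 mm
S5: ⌊397/2⌋ × 281 = 198 × 281 mm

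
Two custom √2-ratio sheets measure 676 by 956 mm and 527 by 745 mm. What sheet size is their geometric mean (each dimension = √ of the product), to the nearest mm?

Short side: √(676 · 527) = √356252 ≈ 596.9 → 597 mm
Long side: √(956 · 745) = √712220 ≈ 843.9 → 844 mm

597 × 844 mm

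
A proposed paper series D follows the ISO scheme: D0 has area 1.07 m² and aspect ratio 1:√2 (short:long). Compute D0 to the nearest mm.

Let the short side be w mm. Then w · w√2 = 1.07 m² = 1,070,000 mm².
w² = 1,070,000/√2, so w ≈ 869.8 mm; long side = w√2 ≈ 1230.1 mm.

870 × 1230 mm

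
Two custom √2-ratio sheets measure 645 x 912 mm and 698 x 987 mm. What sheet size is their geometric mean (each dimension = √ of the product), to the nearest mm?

Short side: √(645 · 698) = √450210 ≈ 671.0 → 671 mm
Long side: √(912 · 987) = √900144 ≈ 948.8 → 949 mm

671 × 949 mm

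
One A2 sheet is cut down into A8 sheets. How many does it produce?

A2 = 420 × 594 mm; A8 = 52 × 74 mm.
Each halving step doubles the count; 6 steps from A2 to A8.
2^6 = 64.

64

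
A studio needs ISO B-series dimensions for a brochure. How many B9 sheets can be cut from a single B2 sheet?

B2 = 500 × 707 mm; B9 = 44 × 62 mm.
Each halving step doubles the count; 7 steps from B2 to B9.
2^7 = 128.

128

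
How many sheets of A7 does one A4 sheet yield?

Each ISO step halves the sheet: 1 × A4 → 2 × A5 → 4 × A6 → 8 × A7
From A4 to A7 is 3 halving steps: 2^3 = 8.

8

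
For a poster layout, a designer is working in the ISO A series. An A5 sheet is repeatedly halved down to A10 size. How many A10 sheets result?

32

Each ISO step halves the sheet: 1 × A5 → 2 × A6 → 4 × A7 → 8 × A8 → …
From A5 to A10 is 5 halving steps: 2^5 = 32.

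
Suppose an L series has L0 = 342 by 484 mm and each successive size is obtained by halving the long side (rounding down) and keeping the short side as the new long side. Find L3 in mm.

L1: ⌊484/2⌋ × 342 = 242 × 342 mm
L2: ⌊342/2⌋ × 242 = 171 × 242 mm
L3: ⌊242/2⌋ × 171 = 121 × 171 mm

121 × 171 mm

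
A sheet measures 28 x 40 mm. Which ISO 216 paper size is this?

C10 (28 × 40 mm)

Aspect ratio 40/28 ≈ 1.429 — close to the ISO √2 ≈ 1.414.
In the C-series (envelope sizes, between A and B): C10 = 28 × 40 mm.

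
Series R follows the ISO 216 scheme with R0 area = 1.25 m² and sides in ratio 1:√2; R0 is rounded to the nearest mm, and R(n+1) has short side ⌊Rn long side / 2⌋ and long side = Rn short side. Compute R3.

332 × 470 mm

Let R0's short side be w mm. w · w√2 = 1.25 m² = 1,250,000 mm², so w ≈ 940.2 mm and w√2 ≈ 1329.6 mm → R0 = 940 × 1330 mm.
R1: ⌊1330/2⌋ × 940 = 665 × 940 mm
R2: ⌊940/2⌋ × 665 = 470 × 665 mm
R3: ⌊665/2⌋ × 470 = 332 × 470 mm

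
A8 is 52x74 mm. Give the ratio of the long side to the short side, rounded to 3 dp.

74 / 52 = 1.423
ISO 216 targets √2 ≈ 1.414; the +0.009 deviation is from mm rounding.

1.423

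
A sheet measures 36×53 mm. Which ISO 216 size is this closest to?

A9 (37 × 52 mm)

Aspect ratio 53/36 ≈ 1.472 (ISO target is √2 ≈ 1.414).
In the A-series (A0 area = 1 m²): A9 = 37 × 52 mm.
Off by 2 mm total — nearest standard size.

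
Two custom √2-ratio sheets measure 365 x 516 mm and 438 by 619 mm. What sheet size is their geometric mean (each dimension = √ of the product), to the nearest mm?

Short side: √(365 · 438) = √159870 ≈ 399.8 → 400 mm
Long side: √(516 · 619) = √319404 ≈ 565.2 → 565 mm

400 × 565 mm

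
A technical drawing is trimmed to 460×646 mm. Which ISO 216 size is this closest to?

C2 (458 × 648 mm)

Aspect ratio 646/460 ≈ 1.404 — close to the ISO √2 ≈ 1.414.
In the C-series (envelope sizes, between A and B): C2 = 458 × 648 mm.
Off by 4 mm total — nearest standard size.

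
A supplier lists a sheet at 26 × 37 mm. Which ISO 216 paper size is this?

Aspect ratio 37/26 ≈ 1.423 — close to the ISO √2 ≈ 1.414.
In the A-series (A0 area = 1 m²): A10 = 26 × 37 mm.

A10 (26 × 37 mm)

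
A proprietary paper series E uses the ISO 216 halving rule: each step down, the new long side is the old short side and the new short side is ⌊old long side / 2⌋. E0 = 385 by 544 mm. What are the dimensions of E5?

68 × 96 mm

E1: ⌊544/2⌋ × 385 = 272 × 385 mm
E2: ⌊385/2⌋ × 272 = 192 × 272 mm
E3: ⌊272/2⌋ × 192 = 136 × 192 mm
E4: ⌊192/2⌋ × 136 = 96 × 136 mm
E5: ⌊136/2⌋ × 96 = 68 × 96 mm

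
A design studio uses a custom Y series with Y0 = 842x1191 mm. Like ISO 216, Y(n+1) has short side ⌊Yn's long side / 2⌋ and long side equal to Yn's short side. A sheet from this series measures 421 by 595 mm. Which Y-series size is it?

Y0: 842 × 1191 mm
Y1: 595 × 842 mm
Y2: 421 × 595 mm
Y3: 297 × 421 mm
→ matches Y2.

Y2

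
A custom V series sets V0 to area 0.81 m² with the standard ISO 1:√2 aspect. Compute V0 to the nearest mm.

Let the short side be w mm. Then w · w√2 = 0.81 m² = 810,000 mm².
w² = 810,000/√2, so w ≈ 756.8 mm; long side = w√2 ≈ 1070.3 mm.

757 × 1070 mm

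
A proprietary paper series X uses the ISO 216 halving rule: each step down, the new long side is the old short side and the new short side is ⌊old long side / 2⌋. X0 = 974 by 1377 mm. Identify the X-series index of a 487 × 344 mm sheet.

X0: 974 × 1377 mm
X1: 688 × 974 mm
X2: 487 × 688 mm
X3: 344 × 487 mm
X4: 243 × 344 mm
→ matches X3.

X3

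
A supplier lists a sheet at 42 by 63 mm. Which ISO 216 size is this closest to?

Aspect ratio 63/42 ≈ 1.500 (ISO target is √2 ≈ 1.414).
In the B-series (B0 = 1000 × 1414 mm): B9 = 44 × 62 mm.
Off by 3 mm total — nearest standard size.

B9 (44 × 62 mm)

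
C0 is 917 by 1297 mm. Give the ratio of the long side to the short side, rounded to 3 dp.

1297 / 917 = 1.414
Matches √2 ≈ 1.414 — the ISO 216 defining ratio.

1.414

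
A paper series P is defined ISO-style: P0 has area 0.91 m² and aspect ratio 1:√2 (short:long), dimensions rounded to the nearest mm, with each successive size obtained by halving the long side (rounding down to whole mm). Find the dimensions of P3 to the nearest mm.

Let P0's short side be w mm. w · w√2 = 0.91 m² = 910,000 mm², so w ≈ 802.2 mm and w√2 ≈ 1134.4 mm → P0 = 802 × 1134 mm.
P1: ⌊1134/2⌋ × 802 = 567 × 802 mm
P2: ⌊802/2⌋ × 567 = 401 × 567 mm
P3: ⌊567/2⌋ × 401 = 283 × 401 mm

283 × 401 mm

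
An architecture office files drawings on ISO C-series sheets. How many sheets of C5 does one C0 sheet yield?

32

Each ISO step halves the sheet: 1 × C0 → 2 × C1 → 4 × C2 → 8 × C3 → …
From C0 to C5 is 5 halving steps: 2^5 = 32.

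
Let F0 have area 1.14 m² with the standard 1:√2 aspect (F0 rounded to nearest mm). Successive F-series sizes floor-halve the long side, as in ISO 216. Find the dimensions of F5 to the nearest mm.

158 × 224 mm

Let F0's short side be w mm. w · w√2 = 1.14 m² = 1,140,000 mm², so w ≈ 897.8 mm and w√2 ≈ 1269.7 mm → F0 = 898 × 1270 mm.
F1: ⌊1270/2⌋ × 898 = 635 × 898 mm
F2: ⌊898/2⌋ × 635 = 449 × 635 mm
F3: ⌊635/2⌋ × 449 = 317 × 449 mm
F4: ⌊449/2⌋ × 317 = 224 × 317 mm
F5: ⌊317/2⌋ × 224 = 158 × 224 mm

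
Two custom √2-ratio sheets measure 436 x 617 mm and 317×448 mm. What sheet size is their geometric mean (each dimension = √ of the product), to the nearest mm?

Short side: √(436 · 317) = √138212 ≈ 371.8 → 372 mm
Long side: √(617 · 448) = √276416 ≈ 525.8 → 526 mm

372 × 526 mm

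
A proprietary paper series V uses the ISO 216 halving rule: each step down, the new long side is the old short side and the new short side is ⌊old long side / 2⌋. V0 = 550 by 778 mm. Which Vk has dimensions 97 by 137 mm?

V5

V0: 550 × 778 mm
V1: 389 × 550 mm
V2: 275 × 389 mm
V3: 194 × 275 mm
V4: 137 × 194 mm
V5: 97 × 137 mm
V6: 68 × 97 mm
→ matches V5.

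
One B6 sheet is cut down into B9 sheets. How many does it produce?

8

Each ISO step halves the sheet: 1 × B6 → 2 × B7 → 4 × B8 → 8 × B9
From B6 to B9 is 3 halving steps: 2^3 = 8.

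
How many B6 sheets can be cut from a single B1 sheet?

32

B1 = 707 × 1000 mm; B6 = 125 × 176 mm.
Each halving step doubles the count; 5 steps from B1 to B6.
2^5 = 32.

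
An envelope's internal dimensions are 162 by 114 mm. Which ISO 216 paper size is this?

Aspect ratio 162/114 ≈ 1.421 — close to the ISO √2 ≈ 1.414.
In the C-series (envelope sizes, between A and B): C6 = 114 × 162 mm.

C6 (114 × 162 mm)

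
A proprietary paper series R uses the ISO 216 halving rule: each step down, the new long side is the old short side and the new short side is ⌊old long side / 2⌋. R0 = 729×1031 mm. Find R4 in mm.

182 × 257 mm

R1: ⌊1031/2⌋ × 729 = 515 × 729 mm
R2: ⌊729/2⌋ × 515 = 364 × 515 mm
R3: ⌊515/2⌋ × 364 = 257 × 364 mm
R4: ⌊364/2⌋ × 257 = 182 × 257 mm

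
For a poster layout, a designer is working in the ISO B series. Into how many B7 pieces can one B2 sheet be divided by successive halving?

32

B2 = 500 × 707 mm; B7 = 88 × 125 mm.
Each halving step doubles the count; 5 steps from B2 to B7.
2^5 = 32.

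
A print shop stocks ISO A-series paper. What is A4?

A0 = 841 × 1189 mm (A0 has area 1 m², aspect 1:√2).
A1: ⌊1189/2⌋ × 841 = 594 × 841 mm
A2: ⌊841/2⌋ × 594 = 420 × 594 mm
A3: ⌊594/2⌋ × 420 = 297 × 420 mm
A4: ⌊420/2⌋ × 297 = 210 × 297 mm

210 × 297 mm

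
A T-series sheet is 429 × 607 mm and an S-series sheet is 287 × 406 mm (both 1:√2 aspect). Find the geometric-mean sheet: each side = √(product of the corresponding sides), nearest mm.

Short side: √(429 · 287) = √123123 ≈ 350.9 → 351 mm
Long side: √(607 · 406) = √246442 ≈ 496.4 → 496 mm

351 × 496 mm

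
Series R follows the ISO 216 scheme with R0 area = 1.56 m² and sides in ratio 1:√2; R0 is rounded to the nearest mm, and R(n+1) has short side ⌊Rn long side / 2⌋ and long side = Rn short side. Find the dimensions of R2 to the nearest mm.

Let R0's short side be w mm. w · w√2 = 1.56 m² = 1,560,000 mm², so w ≈ 1050.3 mm and w√2 ≈ 1485.3 mm → R0 = 1050 × 1485 mm.
R1: ⌊1485/2⌋ × 1050 = 742 × 1050 mm
R2: ⌊1050/2⌋ × 742 = 525 × 742 mm

525 × 742 mm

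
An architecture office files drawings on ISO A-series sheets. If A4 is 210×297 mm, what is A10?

26 × 37 mm

A5: ⌊297/2⌋ × 210 = 148 × 210 mm
A6: ⌊210/2⌋ × 148 = 105 × 148 mm
A7: ⌊148/2⌋ × 105 = 74 × 105 mm
A8: ⌊105/2⌋ × 74 = 52 × 74 mm
A9: ⌊74/2⌋ × 52 = 37 × 52 mm
A10: ⌊52/2⌋ × 37 = 26 × 37 mm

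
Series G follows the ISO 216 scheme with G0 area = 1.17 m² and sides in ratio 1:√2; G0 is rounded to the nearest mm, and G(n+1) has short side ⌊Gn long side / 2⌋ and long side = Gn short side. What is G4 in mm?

Let G0's short side be w mm. w · w√2 = 1.17 m² = 1,170,000 mm², so w ≈ 909.6 mm and w√2 ≈ 1286.3 mm → G0 = 910 × 1286 mm.
G1: ⌊1286/2⌋ × 910 = 643 × 910 mm
G2: ⌊910/2⌋ × 643 = 455 × 643 mm
G3: ⌊643/2⌋ × 455 = 321 × 455 mm
G4: ⌊455/2⌋ × 321 = 227 × 321 mm

227 × 321 mm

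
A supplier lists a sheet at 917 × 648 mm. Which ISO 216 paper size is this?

Aspect ratio 917/648 ≈ 1.415 — close to the ISO √2 ≈ 1.414.
In the C-series (envelope sizes, between A and B): C1 = 648 × 917 mm.

C1 (648 × 917 mm)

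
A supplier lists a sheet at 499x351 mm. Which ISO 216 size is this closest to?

B3 (353 × 500 mm)

Aspect ratio 499/351 ≈ 1.422 — close to the ISO √2 ≈ 1.414.
In the B-series (B0 = 1000 × 1414 mm): B3 = 353 × 500 mm.
Off by 3 mm total — nearest standard size.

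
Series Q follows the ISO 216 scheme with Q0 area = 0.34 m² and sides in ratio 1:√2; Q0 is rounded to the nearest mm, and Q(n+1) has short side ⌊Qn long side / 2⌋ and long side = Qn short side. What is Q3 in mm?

Let Q0's short side be w mm. w · w√2 = 0.34 m² = 340,000 mm², so w ≈ 490.3 mm and w√2 ≈ 693.4 mm → Q0 = 490 × 693 mm.
Q1: ⌊693/2⌋ × 490 = 346 × 490 mm
Q2: ⌊490/2⌋ × 346 = 245 × 346 mm
Q3: ⌊346/2⌋ × 245 = 173 × 245 mm

173 × 245 mm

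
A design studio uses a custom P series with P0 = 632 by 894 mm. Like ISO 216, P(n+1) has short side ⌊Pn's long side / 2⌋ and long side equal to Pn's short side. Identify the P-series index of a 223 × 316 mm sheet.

P3

P0: 632 × 894 mm
P1: 447 × 632 mm
P2: 316 × 447 mm
P3: 223 × 316 mm
P4: 158 × 223 mm
→ matches P3.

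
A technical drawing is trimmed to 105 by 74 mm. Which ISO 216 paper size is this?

Aspect ratio 105/74 ≈ 1.419 — close to the ISO √2 ≈ 1.414.
In the A-series (A0 area = 1 m²): A7 = 74 × 105 mm.

A7 (74 × 105 mm)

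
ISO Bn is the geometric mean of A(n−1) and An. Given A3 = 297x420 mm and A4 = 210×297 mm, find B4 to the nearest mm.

Short side: √(297 · 210) = √62370 ≈ 249.7 → 250 mm
Long side: √(420 · 297) = √124740 ≈ 353.2 → 353 mm

250 × 353 mm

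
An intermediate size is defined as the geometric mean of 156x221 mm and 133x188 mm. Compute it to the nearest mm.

Short side: √(156 · 133) = √20748 ≈ 144.0 → 144 mm
Long side: √(221 · 188) = √41548 ≈ 203.8 → 204 mm

144 × 204 mm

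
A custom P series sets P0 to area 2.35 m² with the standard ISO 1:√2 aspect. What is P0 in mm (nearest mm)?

1289 × 1823 mm

Let the short side be w mm. Then w · w√2 = 2.35 m² = 2,350,000 mm².
w² = 2,350,000/√2, so w ≈ 1289.1 mm; long side = w√2 ≈ 1823.0 mm.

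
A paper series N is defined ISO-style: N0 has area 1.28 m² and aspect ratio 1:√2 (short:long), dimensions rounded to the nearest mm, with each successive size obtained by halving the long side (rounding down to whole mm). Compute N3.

Let N0's short side be w mm. w · w√2 = 1.28 m² = 1,280,000 mm², so w ≈ 951.4 mm and w√2 ≈ 1345.4 mm → N0 = 951 × 1345 mm.
N1: ⌊1345/2⌋ × 951 = 672 × 951 mm
N2: ⌊951/2⌋ × 672 = 475 × 672 mm
N3: ⌊672/2⌋ × 475 = 336 × 475 mm

336 × 475 mm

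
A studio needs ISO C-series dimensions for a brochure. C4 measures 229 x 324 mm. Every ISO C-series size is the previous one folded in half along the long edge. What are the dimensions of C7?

C5: ⌊324/2⌋ × 229 = 162 × 229 mm
C6: ⌊229/2⌋ × 162 = 114 × 162 mm
C7: ⌊162/2⌋ × 114 = 81 × 114 mm

81 × 114 mm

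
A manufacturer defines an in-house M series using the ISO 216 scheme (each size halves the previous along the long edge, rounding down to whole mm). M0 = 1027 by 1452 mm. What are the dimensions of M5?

M1: ⌊1452/2⌋ × 1027 = 726 × 1027 mm
M2: ⌊1027/2⌋ × 726 = 513 × 726 mm
M3: ⌊726/2⌋ × 513 = 363 × 513 mm
M4: ⌊513/2⌋ × 363 = 256 × 363 mm
M5: ⌊363/2⌋ × 256 = 181 × 256 mm

181 × 256 mm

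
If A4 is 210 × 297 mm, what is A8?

A5: ⌊297/2⌋ × 210 = 148 × 210 mm
A6: ⌊210/2⌋ × 148 = 105 × 148 mm
A7: ⌊148/2⌋ × 105 = 74 × 105 mm
A8: ⌊105/2⌋ × 74 = 52 × 74 mm

52 × 74 mm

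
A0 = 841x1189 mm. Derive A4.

210 × 297 mm

A1: ⌊1189/2⌋ × 841 = 594 × 841 mm
A2: ⌊841/2⌋ × 594 = 420 × 594 mm
A3: ⌊594/2⌋ × 420 = 297 × 420 mm
A4: ⌊420/2⌋ × 297 = 210 × 297 mm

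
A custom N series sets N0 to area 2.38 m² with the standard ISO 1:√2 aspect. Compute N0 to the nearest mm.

Let the short side be w mm. Then w · w√2 = 2.38 m² = 2,380,000 mm².
w² = 2,380,000/√2, so w ≈ 1297.3 mm; long side = w√2 ≈ 1834.6 mm.

1297 × 1835 mm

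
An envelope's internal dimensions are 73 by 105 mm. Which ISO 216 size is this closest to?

Aspect ratio 105/73 ≈ 1.438 (ISO target is √2 ≈ 1.414).
In the A-series (A0 area = 1 m²): A7 = 74 × 105 mm.
Off by 1 mm total — nearest standard size.

A7 (74 × 105 mm)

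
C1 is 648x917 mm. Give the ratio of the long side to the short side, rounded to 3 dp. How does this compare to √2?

917 / 648 = 1.415
Matches √2 ≈ 1.414 — the ISO 216 defining ratio.

1.415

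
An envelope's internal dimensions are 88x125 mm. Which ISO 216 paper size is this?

B7 (88 × 125 mm)

Aspect ratio 125/88 ≈ 1.420 — close to the ISO √2 ≈ 1.414.
In the B-series (B0 = 1000 × 1414 mm): B7 = 88 × 125 mm.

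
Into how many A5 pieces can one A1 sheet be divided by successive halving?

16

A1 = 594 × 841 mm; A5 = 148 × 210 mm.
Each halving step doubles the count; 4 steps from A1 to A5.
2^4 = 16.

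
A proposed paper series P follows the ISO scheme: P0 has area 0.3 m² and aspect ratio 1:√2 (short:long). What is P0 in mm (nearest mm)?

Let the short side be w mm. Then w · w√2 = 0.3 m² = 300,000 mm².
w² = 300,000/√2, so w ≈ 460.6 mm; long side = w√2 ≈ 651.4 mm.

461 × 651 mm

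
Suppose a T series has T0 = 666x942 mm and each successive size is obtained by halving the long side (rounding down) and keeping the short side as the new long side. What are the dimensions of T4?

166 × 235 mm

T1: ⌊942/2⌋ × 666 = 471 × 666 mm
T2: ⌊666/2⌋ × 471 = 333 × 471 mm
T3: ⌊471/2⌋ × 333 = 235 × 333 mm
T4: ⌊333/2⌋ × 235 = 166 × 235 mm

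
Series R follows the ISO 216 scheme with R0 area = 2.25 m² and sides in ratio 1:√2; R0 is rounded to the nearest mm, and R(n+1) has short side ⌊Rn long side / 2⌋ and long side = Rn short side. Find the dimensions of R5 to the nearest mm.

223 × 315 mm

Let R0's short side be w mm. w · w√2 = 2.25 m² = 2,250,000 mm², so w ≈ 1261.3 mm and w√2 ≈ 1783.8 mm → R0 = 1261 × 1784 mm.
R1: ⌊1784/2⌋ × 1261 = 892 × 1261 mm
R2: ⌊1261/2⌋ × 892 = 630 × 892 mm
R3: ⌊892/2⌋ × 630 = 446 × 630 mm
R4: ⌊630/2⌋ × 446 = 315 × 446 mm
R5: ⌊446/2⌋ × 315 = 223 × 315 mm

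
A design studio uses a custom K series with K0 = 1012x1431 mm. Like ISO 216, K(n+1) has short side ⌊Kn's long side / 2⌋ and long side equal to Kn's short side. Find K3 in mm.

K1: ⌊1431/2⌋ × 1012 = 715 × 1012 mm
K2: ⌊1012/2⌋ × 715 = 506 × 715 mm
K3: ⌊715/2⌋ × 506 = 357 × 506 mm

357 × 506 mm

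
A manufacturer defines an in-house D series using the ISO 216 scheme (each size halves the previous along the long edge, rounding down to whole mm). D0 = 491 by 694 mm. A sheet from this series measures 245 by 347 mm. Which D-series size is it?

D2

D0: 491 × 694 mm
D1: 347 × 491 mm
D2: 245 × 347 mm
D3: 173 × 245 mm
→ matches D2.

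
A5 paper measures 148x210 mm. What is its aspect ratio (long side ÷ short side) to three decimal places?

210 / 148 = 1.419
ISO 216 targets √2 ≈ 1.414; the +0.005 deviation is from mm rounding.

1.419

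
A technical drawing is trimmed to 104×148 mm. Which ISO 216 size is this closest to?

A6 (105 × 148 mm)

Aspect ratio 148/104 ≈ 1.423 — close to the ISO √2 ≈ 1.414.
In the A-series (A0 area = 1 m²): A6 = 105 × 148 mm.
Off by 1 mm total — nearest standard size.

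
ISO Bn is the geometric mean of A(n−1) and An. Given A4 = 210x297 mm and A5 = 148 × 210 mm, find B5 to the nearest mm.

Short side: √(210 · 148) = √31080 ≈ 176.3 → 176 mm
Long side: √(297 · 210) = √62370 ≈ 249.7 → 250 mm

176 × 250 mm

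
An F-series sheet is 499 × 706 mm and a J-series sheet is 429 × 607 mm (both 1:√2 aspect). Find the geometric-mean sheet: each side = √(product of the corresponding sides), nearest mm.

463 × 655 mm

Short side: √(499 · 429) = √214071 ≈ 462.7 → 463 mm
Long side: √(706 · 607) = √428542 ≈ 654.6 → 655 mm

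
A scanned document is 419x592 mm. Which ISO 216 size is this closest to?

A2 (420 × 594 mm)

Aspect ratio 592/419 ≈ 1.413 — close to the ISO √2 ≈ 1.414.
In the A-series (A0 area = 1 m²): A2 = 420 × 594 mm.
Off by 3 mm total — nearest standard size.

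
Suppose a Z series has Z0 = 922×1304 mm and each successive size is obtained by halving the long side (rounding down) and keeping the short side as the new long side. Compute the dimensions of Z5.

Z1: ⌊1304/2⌋ × 922 = 652 × 922 mm
Z2: ⌊922/2⌋ × 652 = 461 × 652 mm
Z3: ⌊652/2⌋ × 461 = 326 × 461 mm
Z4: ⌊461/2⌋ × 326 = 230 × 326 mm
Z5: ⌊326/2⌋ × 230 = 163 × 230 mm

163 × 230 mm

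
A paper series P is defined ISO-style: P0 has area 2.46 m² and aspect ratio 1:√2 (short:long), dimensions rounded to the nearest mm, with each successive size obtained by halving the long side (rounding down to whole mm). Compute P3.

466 × 659 mm

Let P0's short side be w mm. w · w√2 = 2.46 m² = 2,460,000 mm², so w ≈ 1318.9 mm and w√2 ≈ 1865.2 mm → P0 = 1319 × 1865 mm.
P1: ⌊1865/2⌋ × 1319 = 932 × 1319 mm
P2: ⌊1319/2⌋ × 932 = 659 × 932 mm
P3: ⌊932/2⌋ × 659 = 466 × 659 mm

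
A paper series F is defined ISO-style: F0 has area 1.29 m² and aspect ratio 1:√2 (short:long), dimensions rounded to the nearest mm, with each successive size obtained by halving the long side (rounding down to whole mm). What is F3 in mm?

337 × 477 mm

Let F0's short side be w mm. w · w√2 = 1.29 m² = 1,290,000 mm², so w ≈ 955.1 mm and w√2 ≈ 1350.7 mm → F0 = 955 × 1351 mm.
F1: ⌊1351/2⌋ × 955 = 675 × 955 mm
F2: ⌊955/2⌋ × 675 = 477 × 675 mm
F3: ⌊675/2⌋ × 477 = 337 × 477 mm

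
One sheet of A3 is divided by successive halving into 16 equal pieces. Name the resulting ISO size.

16 = 2^4, so 4 halving steps.
A3 → A4 → … → A7 after 4 steps.

A7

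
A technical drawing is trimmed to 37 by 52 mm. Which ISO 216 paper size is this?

Aspect ratio 52/37 ≈ 1.405 — close to the ISO √2 ≈ 1.414.
In the A-series (A0 area = 1 m²): A9 = 37 × 52 mm.

A9 (37 × 52 mm)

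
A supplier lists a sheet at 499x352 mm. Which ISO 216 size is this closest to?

B3 (353 × 500 mm)

Aspect ratio 499/352 ≈ 1.418 — close to the ISO √2 ≈ 1.414.
In the B-series (B0 = 1000 × 1414 mm): B3 = 353 × 500 mm.
Off by 2 mm total — nearest standard size.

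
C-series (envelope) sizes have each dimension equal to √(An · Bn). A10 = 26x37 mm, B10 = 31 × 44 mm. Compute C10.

Short side: √(26 · 31) = √806 ≈ 28.4 → 28 mm
Long side: √(37 · 44) = √1628 ≈ 40.3 → 40 mm

28 × 40 mm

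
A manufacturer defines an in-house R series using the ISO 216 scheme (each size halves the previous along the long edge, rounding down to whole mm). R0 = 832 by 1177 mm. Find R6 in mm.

104 × 147 mm

R1: ⌊1177/2⌋ × 832 = 588 × 832 mm
R2: ⌊832/2⌋ × 588 = 416 × 588 mm
R3: ⌊588/2⌋ × 416 = 294 × 416 mm
R4: ⌊416/2⌋ × 294 = 208 × 294 mm
R5: ⌊294/2⌋ × 208 = 147 × 208 mm
R6: ⌊208/2⌋ × 147 = 104 × 147 mm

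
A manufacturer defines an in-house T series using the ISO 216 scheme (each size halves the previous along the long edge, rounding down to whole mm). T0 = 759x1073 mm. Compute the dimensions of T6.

T1 = 536 × 759 mm (from T0 by 1 halving).
T2: ⌊759/2⌋ × 536 = 379 × 536 mm
T3: ⌊536/2⌋ × 379 = 268 × 379 mm
T4: ⌊379/2⌋ × 268 = 189 × 268 mm
T5: ⌊268/2⌋ × 189 = 134 × 189 mm
T6: ⌊189/2⌋ × 134 = 94 × 134 mm

94 × 134 mm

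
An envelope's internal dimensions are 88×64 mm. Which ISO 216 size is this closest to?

Aspect ratio 88/64 ≈ 1.375 (ISO target is √2 ≈ 1.414).
In the B-series (B0 = 1000 × 1414 mm): B8 = 62 × 88 mm.
Off by 2 mm total — nearest standard size.

B8 (62 × 88 mm)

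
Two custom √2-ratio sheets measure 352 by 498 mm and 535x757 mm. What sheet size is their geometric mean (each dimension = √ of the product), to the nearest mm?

Short side: √(352 · 535) = √188320 ≈ 434.0 → 434 mm
Long side: √(498 · 757) = √376986 ≈ 614.0 → 614 mm

434 × 614 mm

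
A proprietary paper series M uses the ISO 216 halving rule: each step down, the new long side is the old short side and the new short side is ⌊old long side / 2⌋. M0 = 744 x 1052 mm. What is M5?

M1: ⌊1052/2⌋ × 744 = 526 × 744 mm
M2: ⌊744/2⌋ × 526 = 372 × 526 mm
M3: ⌊526/2⌋ × 372 = 263 × 372 mm
M4: ⌊372/2⌋ × 263 = 186 × 263 mm
M5: ⌊263/2⌋ × 186 = 131 × 186 mm

131 × 186 mm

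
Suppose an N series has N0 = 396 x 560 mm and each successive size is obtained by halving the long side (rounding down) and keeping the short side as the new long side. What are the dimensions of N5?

70 × 99 mm

N1 = 280 × 396 mm (from N0 by 1 halving).
N2: ⌊396/2⌋ × 280 = 198 × 280 mm
N3: ⌊280/2⌋ × 198 = 140 × 198 mm
N4: ⌊198/2⌋ × 140 = 99 × 140 mm
N5: ⌊140/2⌋ × 99 = 70 × 99 mm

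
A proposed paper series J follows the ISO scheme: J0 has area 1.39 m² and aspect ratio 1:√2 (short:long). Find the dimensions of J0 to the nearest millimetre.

991 × 1402 mm

Let the short side be w mm. Then w · w√2 = 1.39 m² = 1,390,000 mm².
w² = 1,390,000/√2, so w ≈ 991.4 mm; long side = w√2 ≈ 1402.1 mm.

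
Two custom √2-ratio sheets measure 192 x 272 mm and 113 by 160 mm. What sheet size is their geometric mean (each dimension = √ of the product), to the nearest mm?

147 × 209 mm

Short side: √(192 · 113) = √21696 ≈ 147.3 → 147 mm
Long side: √(272 · 160) = √43520 ≈ 208.6 → 209 mm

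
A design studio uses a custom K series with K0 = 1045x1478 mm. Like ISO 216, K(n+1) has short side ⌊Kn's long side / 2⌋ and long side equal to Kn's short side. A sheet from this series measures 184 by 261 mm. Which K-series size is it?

K0: 1045 × 1478 mm
K1: 739 × 1045 mm
K2: 522 × 739 mm
K3: 369 × 522 mm
K4: 261 × 369 mm
K5: 184 × 261 mm
K6: 130 × 184 mm
→ matches K5.

K5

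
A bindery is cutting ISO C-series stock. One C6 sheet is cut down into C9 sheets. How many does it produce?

8

Each ISO step halves the sheet: 1 × C6 → 2 × C7 → 4 × C8 → 8 × C9
From C6 to C9 is 3 halving steps: 2^3 = 8.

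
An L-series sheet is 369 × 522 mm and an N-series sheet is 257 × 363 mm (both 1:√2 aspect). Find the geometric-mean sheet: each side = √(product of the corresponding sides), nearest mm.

Short side: √(369 · 257) = √94833 ≈ 307.9 → 308 mm
Long side: √(522 · 363) = √189486 ≈ 435.3 → 435 mm

308 × 435 mm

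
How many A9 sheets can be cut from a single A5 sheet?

16

Each ISO step halves the sheet: 1 × A5 → 2 × A6 → 4 × A7 → 8 × A8 → …
From A5 to A9 is 4 halving steps: 2^4 = 16.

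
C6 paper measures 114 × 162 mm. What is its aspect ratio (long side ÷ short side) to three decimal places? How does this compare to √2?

162 / 114 = 1.421
ISO 216 targets √2 ≈ 1.414; the +0.007 deviation is from mm rounding.

1.421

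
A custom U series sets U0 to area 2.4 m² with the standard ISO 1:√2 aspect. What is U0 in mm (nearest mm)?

Let the short side be w mm. Then w · w√2 = 2.4 m² = 2,400,000 mm².
w² = 2,400,000/√2, so w ≈ 1302.7 mm; long side = w√2 ≈ 1842.3 mm.

1303 × 1842 mm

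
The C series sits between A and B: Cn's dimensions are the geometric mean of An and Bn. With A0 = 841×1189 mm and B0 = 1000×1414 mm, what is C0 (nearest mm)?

Short side: √(841 · 1000) = √841000 ≈ 917.1 → 917 mm
Long side: √(1189 · 1414) = √1681246 ≈ 1296.6 → 1297 mm

917 × 1297 mm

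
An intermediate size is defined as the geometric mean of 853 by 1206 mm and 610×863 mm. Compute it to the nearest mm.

721 × 1020 mm

Short side: √(853 · 610) = √520330 ≈ 721.3 → 721 mm
Long side: √(1206 · 863) = √1040778 ≈ 1020.2 → 1020 mm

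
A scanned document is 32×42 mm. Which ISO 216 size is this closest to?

B10 (31 × 44 mm)

Aspect ratio 42/32 ≈ 1.312 (ISO target is √2 ≈ 1.414).
In the B-series (B0 = 1000 × 1414 mm): B10 = 31 × 44 mm.
Off by 3 mm total — nearest standard size.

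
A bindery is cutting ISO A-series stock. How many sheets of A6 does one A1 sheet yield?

A1 = 594 × 841 mm; A6 = 105 × 148 mm.
Each halving step doubles the count; 5 steps from A1 to A6.
2^5 = 32.

32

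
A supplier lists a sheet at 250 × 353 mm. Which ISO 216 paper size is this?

Aspect ratio 353/250 ≈ 1.412 — close to the ISO √2 ≈ 1.414.
In the B-series (B0 = 1000 × 1414 mm): B4 = 250 × 353 mm.

B4 (250 × 353 mm)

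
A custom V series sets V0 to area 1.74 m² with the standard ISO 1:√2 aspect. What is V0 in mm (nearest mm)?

1109 × 1569 mm

Let the short side be w mm. Then w · w√2 = 1.74 m² = 1,740,000 mm².
w² = 1,740,000/√2, so w ≈ 1109.2 mm; long side = w√2 ≈ 1568.7 mm.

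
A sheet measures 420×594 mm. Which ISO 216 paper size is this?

Aspect ratio 594/420 ≈ 1.414 — close to the ISO √2 ≈ 1.414.
In the A-series (A0 area = 1 m²): A2 = 420 × 594 mm.

A2 (420 × 594 mm)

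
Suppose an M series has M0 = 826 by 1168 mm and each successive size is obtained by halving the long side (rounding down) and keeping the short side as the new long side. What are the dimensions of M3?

M1: ⌊1168/2⌋ × 826 = 584 × 826 mm
M2: ⌊826/2⌋ × 584 = 413 × 584 mm
M3: ⌊584/2⌋ × 413 = 292 × 413 mm

292 × 413 mm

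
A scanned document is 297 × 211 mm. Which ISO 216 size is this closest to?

Aspect ratio 297/211 ≈ 1.408 — close to the ISO √2 ≈ 1.414.
In the A-series (A0 area = 1 m²): A4 = 210 × 297 mm.
Off by 1 mm total — nearest standard size.

A4 (210 × 297 mm)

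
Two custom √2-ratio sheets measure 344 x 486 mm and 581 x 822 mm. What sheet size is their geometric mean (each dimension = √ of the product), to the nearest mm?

Short side: √(344 · 581) = √199864 ≈ 447.1 → 447 mm
Long side: √(486 · 822) = √399492 ≈ 632.1 → 632 mm

447 × 632 mm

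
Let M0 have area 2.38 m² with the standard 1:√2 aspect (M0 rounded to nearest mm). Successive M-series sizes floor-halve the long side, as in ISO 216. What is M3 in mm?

Let M0's short side be w mm. w · w√2 = 2.38 m² = 2,380,000 mm², so w ≈ 1297.3 mm and w√2 ≈ 1834.6 mm → M0 = 1297 × 1835 mm.
M1: ⌊1835/2⌋ × 1297 = 917 × 1297 mm
M2: ⌊1297/2⌋ × 917 = 648 × 917 mm
M3: ⌊917/2⌋ × 648 = 458 × 648 mm

458 × 648 mm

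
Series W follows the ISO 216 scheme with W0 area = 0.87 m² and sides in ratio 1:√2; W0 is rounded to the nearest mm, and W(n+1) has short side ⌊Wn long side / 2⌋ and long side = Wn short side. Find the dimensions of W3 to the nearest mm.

277 × 392 mm

Let W0's short side be w mm. w · w√2 = 0.87 m² = 870,000 mm², so w ≈ 784.3 mm and w√2 ≈ 1109.2 mm → W0 = 784 × 1109 mm.
W1: ⌊1109/2⌋ × 784 = 554 × 784 mm
W2: ⌊784/2⌋ × 554 = 392 × 554 mm
W3: ⌊554/2⌋ × 392 = 277 × 392 mm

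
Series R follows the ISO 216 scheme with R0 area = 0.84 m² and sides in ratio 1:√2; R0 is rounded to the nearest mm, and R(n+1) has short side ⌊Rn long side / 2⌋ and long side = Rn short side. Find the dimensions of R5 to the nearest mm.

Let R0's short side be w mm. w · w√2 = 0.84 m² = 840,000 mm², so w ≈ 770.7 mm and w√2 ≈ 1089.9 mm → R0 = 771 × 1090 mm.
R1: ⌊1090/2⌋ × 771 = 545 × 771 mm
R2: ⌊771/2⌋ × 545 = 385 × 545 mm
R3: ⌊545/2⌋ × 385 = 272 × 385 mm
R4: ⌊385/2⌋ × 272 = 192 × 272 mm
R5: ⌊272/2⌋ × 192 = 136 × 192 mm

136 × 192 mm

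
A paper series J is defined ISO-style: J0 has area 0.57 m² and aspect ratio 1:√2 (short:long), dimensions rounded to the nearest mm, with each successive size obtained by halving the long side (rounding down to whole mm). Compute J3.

224 × 317 mm

Let J0's short side be w mm. w · w√2 = 0.57 m² = 570,000 mm², so w ≈ 634.9 mm and w√2 ≈ 897.8 mm → J0 = 635 × 898 mm.
J1: ⌊898/2⌋ × 635 = 449 × 635 mm
J2: ⌊635/2⌋ × 449 = 317 × 449 mm
J3: ⌊449/2⌋ × 317 = 224 × 317 mm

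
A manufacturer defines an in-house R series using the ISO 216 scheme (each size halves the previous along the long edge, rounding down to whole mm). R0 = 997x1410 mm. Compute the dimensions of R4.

R1: ⌊1410/2⌋ × 997 = 705 × 997 mm
R2: ⌊997/2⌋ × 705 = 498 × 705 mm
R3: ⌊705/2⌋ × 498 = 352 × 498 mm
R4: ⌊498/2⌋ × 352 = 249 × 352 mm

249 × 352 mm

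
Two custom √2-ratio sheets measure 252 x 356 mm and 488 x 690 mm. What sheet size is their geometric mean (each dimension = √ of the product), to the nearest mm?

351 × 496 mm

Short side: √(252 · 488) = √122976 ≈ 350.7 → 351 mm
Long side: √(356 · 690) = √245640 ≈ 495.6 → 496 mm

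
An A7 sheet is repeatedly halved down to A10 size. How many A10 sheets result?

8

Each ISO step halves the sheet: 1 × A7 → 2 × A8 → 4 × A9 → 8 × A10
From A7 to A10 is 3 halving steps: 2^3 = 8.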